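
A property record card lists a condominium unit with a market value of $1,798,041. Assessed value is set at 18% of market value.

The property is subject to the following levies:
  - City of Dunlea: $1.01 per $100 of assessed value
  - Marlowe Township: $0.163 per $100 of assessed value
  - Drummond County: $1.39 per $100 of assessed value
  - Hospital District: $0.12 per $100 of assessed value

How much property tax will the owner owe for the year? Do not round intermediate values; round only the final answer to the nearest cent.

$8,683.46

Assessed value = $1,798,041 × 0.18 = $323,647.38
City of Dunlea: $323,647.38 × 0.0101 = $3,268.838538
Marlowe Township: $323,647.38 × 0.00163 = $527.5452294
Drummond County: $323,647.38 × 0.0139 = $4,498.698582
Hospital District: $323,647.38 × 0.0012 = $388.376856
Total = $3,268.838538 + $527.5452294 + $4,498.698582 + $388.376856 = $8,683.4592054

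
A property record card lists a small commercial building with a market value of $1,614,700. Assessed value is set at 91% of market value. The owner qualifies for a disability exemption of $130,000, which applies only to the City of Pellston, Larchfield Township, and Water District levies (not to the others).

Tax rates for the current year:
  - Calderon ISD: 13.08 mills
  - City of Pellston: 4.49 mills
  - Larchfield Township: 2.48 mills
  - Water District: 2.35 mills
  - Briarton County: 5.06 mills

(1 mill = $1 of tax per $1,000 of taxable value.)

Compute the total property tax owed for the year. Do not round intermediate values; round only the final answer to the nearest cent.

Assessed value = $1,614,700 × 0.91 = $1,469,377
Calderon ISD: $1,469,377 × 0.01308 = $19,219.45116
City of Pellston: ($1,469,377 − $130,000) × 0.00449 = $1,339,377 × 0.00449 = $6,013.80273
Larchfield Township: ($1,469,377 − $130,000) × 0.00248 = $1,339,377 × 0.00248 = $3,321.65496
Water District: ($1,469,377 − $130,000) × 0.00235 = $1,339,377 × 0.00235 = $3,147.53595
Briarton County: $1,469,377 × 0.00506 = $7,435.04762
Total = $39,137.49242

$39,137.49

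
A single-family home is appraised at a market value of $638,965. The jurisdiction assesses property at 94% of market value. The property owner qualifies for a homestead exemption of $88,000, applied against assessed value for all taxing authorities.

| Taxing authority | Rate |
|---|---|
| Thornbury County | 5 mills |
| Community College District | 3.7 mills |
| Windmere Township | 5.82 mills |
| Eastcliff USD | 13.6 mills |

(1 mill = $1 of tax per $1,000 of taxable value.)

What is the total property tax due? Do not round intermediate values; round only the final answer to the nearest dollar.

$14,415

Assessed value = $638,965 × 0.94 = $600,627.1
Taxable value = $600,627.1 − $88,000 = $512,627.1
Thornbury County: $512,627.1 × 0.005 = $2,563.1355
Community College District: $512,627.1 × 0.0037 = $1,896.72027
Windmere Township: $512,627.1 × 0.00582 = $2,983.489722
Eastcliff USD: $512,627.1 × 0.0136 = $6,971.72856
Total = $2,563.1355 + $1,896.72027 + $2,983.489722 + $6,971.72856 = $14,415.074052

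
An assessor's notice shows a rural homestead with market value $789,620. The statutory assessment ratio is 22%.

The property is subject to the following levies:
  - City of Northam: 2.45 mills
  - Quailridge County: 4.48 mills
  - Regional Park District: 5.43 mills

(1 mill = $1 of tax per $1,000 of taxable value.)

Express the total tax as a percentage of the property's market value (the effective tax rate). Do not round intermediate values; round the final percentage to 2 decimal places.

0.27%

Assessed value = $789,620 × 0.22 = $173,716.4
City of Northam: $173,716.4 × 0.00245 = $425.60518
Quailridge County: $173,716.4 × 0.00448 = $778.249472
Regional Park District: $173,716.4 × 0.00543 = $943.280052
Total tax = $2,147.134704
Effective rate = $2,147.134704 ÷ $789,620 = 0.27% of market value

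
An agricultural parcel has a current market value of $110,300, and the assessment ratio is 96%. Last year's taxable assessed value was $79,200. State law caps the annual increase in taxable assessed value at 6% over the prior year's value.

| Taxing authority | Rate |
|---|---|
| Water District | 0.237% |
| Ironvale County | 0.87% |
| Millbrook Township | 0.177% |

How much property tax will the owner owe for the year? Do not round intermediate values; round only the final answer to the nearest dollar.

Uncapped assessed value = $110,300 × 0.96 = $105,888
Cap limit = $79,200 × 1.06 = $83,952
Taxable assessed value = min($105,888, $83,952) = $83,952 (cap binds)
Water District: $83,952 × 0.00237 = $198.96624
Ironvale County: $83,952 × 0.0087 = $730.3824
Millbrook Township: $83,952 × 0.00177 = $148.59504
Total = $1,077.94368

$1,078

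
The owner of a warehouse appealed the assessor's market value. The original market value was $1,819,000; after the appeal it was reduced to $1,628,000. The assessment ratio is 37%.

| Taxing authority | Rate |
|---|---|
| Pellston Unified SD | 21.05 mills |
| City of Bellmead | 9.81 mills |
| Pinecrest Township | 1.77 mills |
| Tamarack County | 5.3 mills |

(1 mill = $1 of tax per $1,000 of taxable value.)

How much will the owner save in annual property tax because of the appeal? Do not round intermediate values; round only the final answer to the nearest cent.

Old assessed value = $1,819,000 × 0.37 = $673,030
New assessed value = $1,628,000 × 0.37 = $602,360
Combined rate = 0.02105 + 0.00981 + 0.00177 + 0.0053 = 0.03793
Old tax = $673,030 × 0.03793 = $25,528.0279
New tax = $602,360 × 0.03793 = $22,847.5148
Reduction = $25,528.0279 − $22,847.5148 = $2,680.5131

$2,680.51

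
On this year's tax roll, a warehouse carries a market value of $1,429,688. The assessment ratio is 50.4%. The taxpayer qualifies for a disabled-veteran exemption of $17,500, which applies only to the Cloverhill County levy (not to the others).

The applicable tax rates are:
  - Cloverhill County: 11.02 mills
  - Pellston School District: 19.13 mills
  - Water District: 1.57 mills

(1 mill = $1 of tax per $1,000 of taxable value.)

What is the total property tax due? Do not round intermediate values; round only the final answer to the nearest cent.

$22,663.40

Assessed value = $1,429,688 × 0.504 = $720,562.752
Cloverhill County: ($720,562.752 − $17,500) × 0.01102 = $703,062.752 × 0.01102 = $7,747.75152704
Pellston School District: $720,562.752 × 0.01913 = $13,784.36544576
Water District: $720,562.752 × 0.00157 = $1,131.28352064
Total = $22,663.40049344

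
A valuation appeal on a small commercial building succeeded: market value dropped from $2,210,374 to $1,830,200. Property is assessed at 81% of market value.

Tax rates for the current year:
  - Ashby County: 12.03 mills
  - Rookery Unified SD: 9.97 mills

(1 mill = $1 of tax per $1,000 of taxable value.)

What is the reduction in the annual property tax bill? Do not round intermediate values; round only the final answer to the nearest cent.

$6,774.70

Old assessed value = $2,210,374 × 0.81 = $1,790,402.94
New assessed value = $1,830,200 × 0.81 = $1,482,462
Combined rate = 0.01203 + 0.00997 = 0.022
Old tax = $1,790,402.94 × 0.022 = $39,388.86468
New tax = $1,482,462 × 0.022 = $32,614.164
Reduction = $39,388.86468 − $32,614.164 = $6,774.70068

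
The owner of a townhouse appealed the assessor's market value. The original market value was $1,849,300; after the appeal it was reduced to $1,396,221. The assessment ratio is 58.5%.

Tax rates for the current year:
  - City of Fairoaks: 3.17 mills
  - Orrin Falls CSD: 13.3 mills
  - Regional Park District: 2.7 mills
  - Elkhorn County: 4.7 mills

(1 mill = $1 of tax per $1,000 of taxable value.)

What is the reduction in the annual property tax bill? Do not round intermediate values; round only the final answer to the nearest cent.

Old assessed value = $1,849,300 × 0.585 = $1,081,840.5
New assessed value = $1,396,221 × 0.585 = $816,789.285
Combined rate = 0.00317 + 0.0133 + 0.0027 + 0.0047 = 0.02387
Old tax = $1,081,840.5 × 0.02387 = $25,823.532735
New tax = $816,789.285 × 0.02387 = $19,496.76023295
Reduction = $25,823.532735 − $19,496.76023295 = $6,326.77250205

$6,326.77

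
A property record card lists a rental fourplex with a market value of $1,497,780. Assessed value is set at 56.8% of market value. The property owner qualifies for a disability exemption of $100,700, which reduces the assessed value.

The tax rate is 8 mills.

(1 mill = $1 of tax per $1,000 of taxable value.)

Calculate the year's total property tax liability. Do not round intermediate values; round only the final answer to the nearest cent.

Assessed value = $1,497,780 × 0.568 = $850,739.04
Taxable value = $850,739.04 − $100,700 = $750,039.04
Tax = $750,039.04 × 0.008 = $6,000.31232

$6,000.31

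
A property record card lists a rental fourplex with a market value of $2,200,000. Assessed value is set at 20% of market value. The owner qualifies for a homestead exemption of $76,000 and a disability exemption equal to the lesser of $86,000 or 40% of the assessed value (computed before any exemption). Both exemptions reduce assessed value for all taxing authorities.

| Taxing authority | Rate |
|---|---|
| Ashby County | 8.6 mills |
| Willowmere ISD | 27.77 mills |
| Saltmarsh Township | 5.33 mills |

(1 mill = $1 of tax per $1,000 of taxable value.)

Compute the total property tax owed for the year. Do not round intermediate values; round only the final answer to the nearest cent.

$11,592.60

Assessed value = $2,200,000 × 0.2 = $440,000
Disability exemption = min($86,000, 40% × $440,000) = min($86,000, $176,000) = $86,000 (dollar cap binds)
Taxable value = $440,000 − $76,000 − $86,000 = $278,000
Ashby County: $278,000 × 0.0086 = $2,390.8
Willowmere ISD: $278,000 × 0.02777 = $7,720.06
Saltmarsh Township: $278,000 × 0.00533 = $1,481.74
Total = $11,592.6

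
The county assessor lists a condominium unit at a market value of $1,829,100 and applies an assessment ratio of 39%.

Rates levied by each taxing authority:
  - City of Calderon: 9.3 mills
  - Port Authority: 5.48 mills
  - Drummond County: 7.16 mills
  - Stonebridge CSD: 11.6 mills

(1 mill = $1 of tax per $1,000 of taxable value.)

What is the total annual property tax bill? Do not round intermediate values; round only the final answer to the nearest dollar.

$23,926

Assessed value = $1,829,100 × 0.39 = $713,349
City of Calderon: $713,349 × 0.0093 = $6,634.1457
Port Authority: $713,349 × 0.00548 = $3,909.15252
Drummond County: $713,349 × 0.00716 = $5,107.57884
Stonebridge CSD: $713,349 × 0.0116 = $8,274.8484
Total = $6,634.1457 + $3,909.15252 + $5,107.57884 + $8,274.8484 = $23,925.72546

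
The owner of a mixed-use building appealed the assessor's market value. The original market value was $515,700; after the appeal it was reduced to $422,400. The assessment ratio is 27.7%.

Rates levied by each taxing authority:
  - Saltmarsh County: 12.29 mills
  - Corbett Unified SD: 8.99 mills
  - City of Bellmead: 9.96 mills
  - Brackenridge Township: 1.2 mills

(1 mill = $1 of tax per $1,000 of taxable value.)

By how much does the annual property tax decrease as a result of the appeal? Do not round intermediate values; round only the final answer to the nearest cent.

$838.38

Old assessed value = $515,700 × 0.277 = $142,848.9
New assessed value = $422,400 × 0.277 = $117,004.8
Combined rate = 0.01229 + 0.00899 + 0.00996 + 0.0012 = 0.03244
Old tax = $142,848.9 × 0.03244 = $4,634.018316
New tax = $117,004.8 × 0.03244 = $3,795.635712
Reduction = $4,634.018316 − $3,795.635712 = $838.382604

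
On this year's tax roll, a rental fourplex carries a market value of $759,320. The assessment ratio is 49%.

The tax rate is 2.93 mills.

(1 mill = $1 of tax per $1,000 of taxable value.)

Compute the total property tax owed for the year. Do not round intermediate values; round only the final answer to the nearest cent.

Assessed value = $759,320 × 0.49 = $372,066.8
Tax = $372,066.8 × 0.00293 = $1,090.155724

$1,090.16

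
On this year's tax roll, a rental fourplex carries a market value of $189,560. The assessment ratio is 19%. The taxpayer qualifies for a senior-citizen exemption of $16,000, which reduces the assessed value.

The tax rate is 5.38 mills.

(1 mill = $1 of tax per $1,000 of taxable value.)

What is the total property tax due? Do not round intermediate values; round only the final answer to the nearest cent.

$107.69

Assessed value = $189,560 × 0.19 = $36,016.4
Taxable value = $36,016.4 − $16,000 = $20,016.4
Tax = $20,016.4 × 0.00538 = $107.688232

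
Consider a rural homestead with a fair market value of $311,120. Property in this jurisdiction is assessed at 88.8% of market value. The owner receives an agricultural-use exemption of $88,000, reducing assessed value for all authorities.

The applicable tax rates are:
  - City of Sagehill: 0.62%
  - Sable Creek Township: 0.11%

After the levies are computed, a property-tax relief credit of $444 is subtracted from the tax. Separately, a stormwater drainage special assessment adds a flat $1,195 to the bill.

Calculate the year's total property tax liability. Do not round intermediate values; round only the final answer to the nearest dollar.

Assessed value = $311,120 × 0.888 = $276,274.56
Taxable value = $276,274.56 − $88,000 = $188,274.56
City of Sagehill: $188,274.56 × 0.0062 = $1,167.302272
Sable Creek Township: $188,274.56 × 0.0011 = $207.102016
Levies subtotal = $1,374.404288
After credit = $1,374.404288 − $444 = $930.404288
Total = $930.404288 + $1,195 = $2,125.404288

$2,125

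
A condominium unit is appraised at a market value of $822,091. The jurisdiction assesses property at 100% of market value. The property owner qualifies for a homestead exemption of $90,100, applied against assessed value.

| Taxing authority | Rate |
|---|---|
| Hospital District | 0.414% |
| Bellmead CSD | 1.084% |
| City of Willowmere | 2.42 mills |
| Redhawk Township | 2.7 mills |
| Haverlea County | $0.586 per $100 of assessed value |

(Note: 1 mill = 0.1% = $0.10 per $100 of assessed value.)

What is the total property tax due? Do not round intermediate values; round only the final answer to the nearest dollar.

Assessed value = $822,091 × 1 = $822,091
Taxable value = $822,091 − $90,100 = $731,991
Hospital District: $731,991 × 0.00414 = $3,030.44274
Bellmead CSD: $731,991 × 0.01084 = $7,934.78244
City of Willowmere: $731,991 × 0.00242 = $1,771.41822
Redhawk Township: $731,991 × 0.0027 = $1,976.3757
Haverlea County: $731,991 × 0.00586 = $4,289.46726
Total = $19,002.48636

$19,002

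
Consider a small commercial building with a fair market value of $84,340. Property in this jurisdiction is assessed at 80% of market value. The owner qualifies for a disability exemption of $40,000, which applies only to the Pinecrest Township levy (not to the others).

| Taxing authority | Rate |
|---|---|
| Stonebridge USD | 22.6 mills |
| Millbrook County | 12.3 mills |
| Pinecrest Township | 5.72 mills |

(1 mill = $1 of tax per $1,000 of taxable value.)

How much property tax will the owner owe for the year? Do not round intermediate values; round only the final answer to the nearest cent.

$2,511.91

Assessed value = $84,340 × 0.8 = $67,472
Stonebridge USD: $67,472 × 0.0226 = $1,524.8672
Millbrook County: $67,472 × 0.0123 = $829.9056
Pinecrest Township: ($67,472 − $40,000) × 0.00572 = $27,472 × 0.00572 = $157.13984
Total = $2,511.91264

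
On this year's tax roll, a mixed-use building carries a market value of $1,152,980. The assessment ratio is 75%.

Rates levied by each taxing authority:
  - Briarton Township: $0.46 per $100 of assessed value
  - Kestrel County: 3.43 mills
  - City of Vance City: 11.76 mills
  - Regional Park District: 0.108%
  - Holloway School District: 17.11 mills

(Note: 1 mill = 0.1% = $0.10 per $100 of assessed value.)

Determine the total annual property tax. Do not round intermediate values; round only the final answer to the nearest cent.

Assessed value = $1,152,980 × 0.75 = $864,735
Briarton Township: $864,735 × 0.0046 = $3,977.781
Kestrel County: $864,735 × 0.00343 = $2,966.04105
City of Vance City: $864,735 × 0.01176 = $10,169.2836
Regional Park District: $864,735 × 0.00108 = $933.9138
Holloway School District: $864,735 × 0.01711 = $14,795.61585
Total = $32,842.6353

$32,842.64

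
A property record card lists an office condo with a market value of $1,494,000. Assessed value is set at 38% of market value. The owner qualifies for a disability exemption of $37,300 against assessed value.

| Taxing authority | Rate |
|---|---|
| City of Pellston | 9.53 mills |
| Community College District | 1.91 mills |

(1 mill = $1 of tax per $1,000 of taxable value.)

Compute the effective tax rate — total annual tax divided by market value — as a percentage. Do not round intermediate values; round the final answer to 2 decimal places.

0.41%

Assessed value = $1,494,000 × 0.38 = $567,720
Taxable value = $567,720 − $37,300 = $530,420
City of Pellston: $530,420 × 0.00953 = $5,054.9026
Community College District: $530,420 × 0.00191 = $1,013.1022
Total tax = $6,068.0048
Effective rate = $6,068.0048 ÷ $1,494,000 = 0.41% of market value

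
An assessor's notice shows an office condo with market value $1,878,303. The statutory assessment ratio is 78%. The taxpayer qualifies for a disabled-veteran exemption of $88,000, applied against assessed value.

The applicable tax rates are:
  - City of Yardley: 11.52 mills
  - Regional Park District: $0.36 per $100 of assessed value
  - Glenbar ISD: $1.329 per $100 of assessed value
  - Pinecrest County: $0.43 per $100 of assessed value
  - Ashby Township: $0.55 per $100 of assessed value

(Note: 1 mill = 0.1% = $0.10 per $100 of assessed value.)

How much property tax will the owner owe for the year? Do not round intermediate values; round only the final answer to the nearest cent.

$52,618.09

Assessed value = $1,878,303 × 0.78 = $1,465,076.34
Taxable value = $1,465,076.34 − $88,000 = $1,377,076.34
City of Yardley: $1,377,076.34 × 0.01152 = $15,863.9194368
Regional Park District: $1,377,076.34 × 0.0036 = $4,957.474824
Glenbar ISD: $1,377,076.34 × 0.01329 = $18,301.3445586
Pinecrest County: $1,377,076.34 × 0.0043 = $5,921.428262
Ashby Township: $1,377,076.34 × 0.0055 = $7,573.91987
Total = $52,618.0869514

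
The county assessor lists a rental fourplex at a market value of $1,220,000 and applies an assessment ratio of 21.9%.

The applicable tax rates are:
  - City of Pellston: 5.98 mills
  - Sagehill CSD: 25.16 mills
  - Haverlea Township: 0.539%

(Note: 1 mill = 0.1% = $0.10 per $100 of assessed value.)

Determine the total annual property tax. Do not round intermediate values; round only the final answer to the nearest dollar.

$9,760

Assessed value = $1,220,000 × 0.219 = $267,180
City of Pellston: $267,180 × 0.00598 = $1,597.7364
Sagehill CSD: $267,180 × 0.02516 = $6,722.2488
Haverlea Township: $267,180 × 0.00539 = $1,440.1002
Total = $9,760.0854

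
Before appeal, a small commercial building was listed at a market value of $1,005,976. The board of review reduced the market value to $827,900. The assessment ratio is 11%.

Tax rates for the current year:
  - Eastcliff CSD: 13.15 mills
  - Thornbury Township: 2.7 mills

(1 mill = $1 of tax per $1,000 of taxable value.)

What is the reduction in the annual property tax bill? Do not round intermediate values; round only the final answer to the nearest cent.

$310.48

Old assessed value = $1,005,976 × 0.11 = $110,657.36
New assessed value = $827,900 × 0.11 = $91,069
Combined rate = 0.01315 + 0.0027 = 0.01585
Old tax = $110,657.36 × 0.01585 = $1,753.919156
New tax = $91,069 × 0.01585 = $1,443.44365
Reduction = $1,753.919156 − $1,443.44365 = $310.475506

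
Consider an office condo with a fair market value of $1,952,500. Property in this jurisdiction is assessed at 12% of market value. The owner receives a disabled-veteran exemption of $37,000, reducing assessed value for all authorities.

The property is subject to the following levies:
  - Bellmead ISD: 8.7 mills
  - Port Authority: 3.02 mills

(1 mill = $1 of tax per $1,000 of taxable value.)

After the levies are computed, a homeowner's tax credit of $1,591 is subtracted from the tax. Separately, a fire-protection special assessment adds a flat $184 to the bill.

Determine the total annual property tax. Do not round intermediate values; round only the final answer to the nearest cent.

$905.36

Assessed value = $1,952,500 × 0.12 = $234,300
Taxable value = $234,300 − $37,000 = $197,300
Bellmead ISD: $197,300 × 0.0087 = $1,716.51
Port Authority: $197,300 × 0.00302 = $595.846
Levies subtotal = $2,312.356
After credit = $2,312.356 − $1,591 = $721.356
Total = $721.356 + $184 = $905.356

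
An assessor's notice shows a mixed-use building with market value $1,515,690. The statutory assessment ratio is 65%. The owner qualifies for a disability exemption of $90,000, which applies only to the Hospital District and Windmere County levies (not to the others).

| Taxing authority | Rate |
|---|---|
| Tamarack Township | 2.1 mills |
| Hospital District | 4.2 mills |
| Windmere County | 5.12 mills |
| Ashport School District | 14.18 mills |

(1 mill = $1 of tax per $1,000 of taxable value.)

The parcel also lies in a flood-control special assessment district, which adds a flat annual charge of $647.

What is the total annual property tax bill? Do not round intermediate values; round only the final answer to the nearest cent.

$25,029.28

Assessed value = $1,515,690 × 0.65 = $985,198.5
Tamarack Township: $985,198.5 × 0.0021 = $2,068.91685
Hospital District: ($985,198.5 − $90,000) × 0.0042 = $895,198.5 × 0.0042 = $3,759.8337
Windmere County: ($985,198.5 − $90,000) × 0.00512 = $895,198.5 × 0.00512 = $4,583.41632
Ashport School District: $985,198.5 × 0.01418 = $13,970.11473
Levies subtotal = $24,382.2816
Total = $24,382.2816 + $647 = $25,029.2816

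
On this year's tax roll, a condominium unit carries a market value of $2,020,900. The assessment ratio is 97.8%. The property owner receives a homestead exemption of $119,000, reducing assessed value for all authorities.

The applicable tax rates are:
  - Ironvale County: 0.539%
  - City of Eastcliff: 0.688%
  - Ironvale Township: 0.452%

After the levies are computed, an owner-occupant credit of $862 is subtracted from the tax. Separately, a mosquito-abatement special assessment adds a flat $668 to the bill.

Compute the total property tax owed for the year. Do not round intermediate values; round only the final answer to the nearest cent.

$30,992.42

Assessed value = $2,020,900 × 0.978 = $1,976,440.2
Taxable value = $1,976,440.2 − $119,000 = $1,857,440.2
Ironvale County: $1,857,440.2 × 0.00539 = $10,011.602678
City of Eastcliff: $1,857,440.2 × 0.00688 = $12,779.188576
Ironvale Township: $1,857,440.2 × 0.00452 = $8,395.629704
Levies subtotal = $31,186.420958
After credit = $31,186.420958 − $862 = $30,324.420958
Total = $30,324.420958 + $668 = $30,992.420958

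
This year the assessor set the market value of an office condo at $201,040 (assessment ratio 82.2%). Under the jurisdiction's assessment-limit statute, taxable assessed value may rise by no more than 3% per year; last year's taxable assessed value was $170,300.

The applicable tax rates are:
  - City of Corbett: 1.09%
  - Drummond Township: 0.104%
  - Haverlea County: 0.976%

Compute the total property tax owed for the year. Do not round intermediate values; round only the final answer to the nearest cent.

$3,586.03

Uncapped assessed value = $201,040 × 0.822 = $165,254.88
Cap limit = $170,300 × 1.03 = $175,409
Taxable assessed value = min($165,254.88, $175,409) = $165,254.88 (cap does not bind)
City of Corbett: $165,254.88 × 0.0109 = $1,801.278192
Drummond Township: $165,254.88 × 0.00104 = $171.8650752
Haverlea County: $165,254.88 × 0.00976 = $1,612.8876288
Total = $3,586.030896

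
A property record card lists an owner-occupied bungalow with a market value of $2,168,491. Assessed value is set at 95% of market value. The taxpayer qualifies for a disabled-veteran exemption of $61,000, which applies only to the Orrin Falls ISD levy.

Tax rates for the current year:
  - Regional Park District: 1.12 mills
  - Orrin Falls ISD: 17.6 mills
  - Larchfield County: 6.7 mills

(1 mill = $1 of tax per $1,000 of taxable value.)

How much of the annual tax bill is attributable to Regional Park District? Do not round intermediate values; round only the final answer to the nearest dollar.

$2,307

Assessed value = $2,168,491 × 0.95 = $2,060,066.45
Regional Park District taxable value = $2,060,066.45 (exemption does not apply)
Regional Park District levy = $2,060,066.45 × 0.00112 = $2,307.274424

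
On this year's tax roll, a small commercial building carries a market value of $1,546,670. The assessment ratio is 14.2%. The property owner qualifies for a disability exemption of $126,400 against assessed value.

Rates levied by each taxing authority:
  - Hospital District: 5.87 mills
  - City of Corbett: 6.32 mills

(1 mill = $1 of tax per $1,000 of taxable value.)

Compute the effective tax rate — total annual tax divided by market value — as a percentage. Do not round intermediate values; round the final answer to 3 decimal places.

Assessed value = $1,546,670 × 0.142 = $219,627.14
Taxable value = $219,627.14 − $126,400 = $93,227.14
Hospital District: $93,227.14 × 0.00587 = $547.2433118
City of Corbett: $93,227.14 × 0.00632 = $589.1955248
Total tax = $1,136.4388366
Effective rate = $1,136.4388366 ÷ $1,546,670 = 0.073% of market value

0.073%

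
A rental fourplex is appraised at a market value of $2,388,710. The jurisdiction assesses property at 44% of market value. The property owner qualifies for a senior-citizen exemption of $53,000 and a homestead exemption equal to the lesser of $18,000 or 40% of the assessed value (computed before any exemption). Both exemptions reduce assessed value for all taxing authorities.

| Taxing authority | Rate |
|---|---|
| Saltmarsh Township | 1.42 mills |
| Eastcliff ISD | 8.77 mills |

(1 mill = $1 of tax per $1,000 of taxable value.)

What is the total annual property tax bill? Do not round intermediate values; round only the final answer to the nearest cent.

Assessed value = $2,388,710 × 0.44 = $1,051,032.4
Homestead exemption = min($18,000, 40% × $1,051,032.4) = min($18,000, $420,412.96) = $18,000 (dollar cap binds)
Taxable value = $1,051,032.4 − $53,000 − $18,000 = $980,032.4
Saltmarsh Township: $980,032.4 × 0.00142 = $1,391.646008
Eastcliff ISD: $980,032.4 × 0.00877 = $8,594.884148
Total = $9,986.530156

$9,986.53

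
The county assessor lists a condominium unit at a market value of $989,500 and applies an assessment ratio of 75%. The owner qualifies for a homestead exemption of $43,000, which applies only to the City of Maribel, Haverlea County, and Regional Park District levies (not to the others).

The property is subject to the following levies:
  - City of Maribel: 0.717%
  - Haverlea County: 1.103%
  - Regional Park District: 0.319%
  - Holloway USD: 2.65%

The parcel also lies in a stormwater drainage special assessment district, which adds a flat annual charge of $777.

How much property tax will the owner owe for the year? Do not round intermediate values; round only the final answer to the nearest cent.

Assessed value = $989,500 × 0.75 = $742,125
City of Maribel: ($742,125 − $43,000) × 0.00717 = $699,125 × 0.00717 = $5,012.72625
Haverlea County: ($742,125 − $43,000) × 0.01103 = $699,125 × 0.01103 = $7,711.34875
Regional Park District: ($742,125 − $43,000) × 0.00319 = $699,125 × 0.00319 = $2,230.20875
Holloway USD: $742,125 × 0.0265 = $19,666.3125
Levies subtotal = $34,620.59625
Total = $34,620.59625 + $777 = $35,397.59625

$35,397.60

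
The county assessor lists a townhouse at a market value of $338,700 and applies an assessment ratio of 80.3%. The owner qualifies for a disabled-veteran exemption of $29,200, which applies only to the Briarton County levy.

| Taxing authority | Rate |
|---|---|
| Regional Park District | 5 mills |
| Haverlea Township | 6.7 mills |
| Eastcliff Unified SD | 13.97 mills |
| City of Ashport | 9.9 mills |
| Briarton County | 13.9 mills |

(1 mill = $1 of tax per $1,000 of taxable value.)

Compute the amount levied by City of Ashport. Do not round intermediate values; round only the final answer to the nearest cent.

$2,692.56

Assessed value = $338,700 × 0.803 = $271,976.1
City of Ashport taxable value = $271,976.1 (exemption does not apply)
City of Ashport levy = $271,976.1 × 0.0099 = $2,692.56339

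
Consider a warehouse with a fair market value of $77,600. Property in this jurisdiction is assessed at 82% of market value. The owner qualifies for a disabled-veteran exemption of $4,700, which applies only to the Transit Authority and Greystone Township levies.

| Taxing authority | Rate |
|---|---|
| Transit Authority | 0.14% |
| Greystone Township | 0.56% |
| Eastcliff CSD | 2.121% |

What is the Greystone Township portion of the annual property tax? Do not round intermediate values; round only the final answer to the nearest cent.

Assessed value = $77,600 × 0.82 = $63,632
Greystone Township taxable value = $63,632 − $4,700 = $58,932
Greystone Township levy = $58,932 × 0.0056 = $330.0192

$330.02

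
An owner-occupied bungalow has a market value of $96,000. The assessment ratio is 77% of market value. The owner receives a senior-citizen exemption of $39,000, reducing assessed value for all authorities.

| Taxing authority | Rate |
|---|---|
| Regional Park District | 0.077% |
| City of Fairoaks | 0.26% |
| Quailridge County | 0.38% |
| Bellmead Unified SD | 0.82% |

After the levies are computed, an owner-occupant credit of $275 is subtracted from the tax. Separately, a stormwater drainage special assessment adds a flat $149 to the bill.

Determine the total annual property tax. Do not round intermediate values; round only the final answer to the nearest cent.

Assessed value = $96,000 × 0.77 = $73,920
Taxable value = $73,920 − $39,000 = $34,920
Regional Park District: $34,920 × 0.00077 = $26.8884
City of Fairoaks: $34,920 × 0.0026 = $90.792
Quailridge County: $34,920 × 0.0038 = $132.696
Bellmead Unified SD: $34,920 × 0.0082 = $286.344
Levies subtotal = $536.7204
After credit = $536.7204 − $275 = $261.7204
Total = $261.7204 + $149 = $410.7204

$410.72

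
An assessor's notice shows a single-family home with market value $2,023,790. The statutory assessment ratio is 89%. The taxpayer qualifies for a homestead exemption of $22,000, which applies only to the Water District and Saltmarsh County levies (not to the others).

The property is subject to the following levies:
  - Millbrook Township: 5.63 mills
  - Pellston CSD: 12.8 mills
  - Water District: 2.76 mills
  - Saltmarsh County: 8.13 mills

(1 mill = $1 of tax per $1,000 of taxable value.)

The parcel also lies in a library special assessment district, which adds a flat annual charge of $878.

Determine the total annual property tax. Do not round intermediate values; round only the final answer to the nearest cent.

Assessed value = $2,023,790 × 0.89 = $1,801,173.1
Millbrook Township: $1,801,173.1 × 0.00563 = $10,140.604553
Pellston CSD: $1,801,173.1 × 0.0128 = $23,055.01568
Water District: ($1,801,173.1 − $22,000) × 0.00276 = $1,779,173.1 × 0.00276 = $4,910.517756
Saltmarsh County: ($1,801,173.1 − $22,000) × 0.00813 = $1,779,173.1 × 0.00813 = $14,464.677303
Levies subtotal = $52,570.815292
Total = $52,570.815292 + $878 = $53,448.815292

$53,448.82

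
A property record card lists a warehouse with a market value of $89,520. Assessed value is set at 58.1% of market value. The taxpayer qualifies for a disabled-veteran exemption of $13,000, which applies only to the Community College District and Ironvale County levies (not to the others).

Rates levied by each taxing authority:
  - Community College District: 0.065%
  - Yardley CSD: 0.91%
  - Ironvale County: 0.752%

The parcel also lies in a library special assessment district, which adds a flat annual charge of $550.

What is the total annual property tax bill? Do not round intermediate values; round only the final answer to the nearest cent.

$1,342.02

Assessed value = $89,520 × 0.581 = $52,011.12
Community College District: ($52,011.12 − $13,000) × 0.00065 = $39,011.12 × 0.00065 = $25.357228
Yardley CSD: $52,011.12 × 0.0091 = $473.301192
Ironvale County: ($52,011.12 − $13,000) × 0.00752 = $39,011.12 × 0.00752 = $293.3636224
Levies subtotal = $792.0220424
Total = $792.0220424 + $550 = $1,342.0220424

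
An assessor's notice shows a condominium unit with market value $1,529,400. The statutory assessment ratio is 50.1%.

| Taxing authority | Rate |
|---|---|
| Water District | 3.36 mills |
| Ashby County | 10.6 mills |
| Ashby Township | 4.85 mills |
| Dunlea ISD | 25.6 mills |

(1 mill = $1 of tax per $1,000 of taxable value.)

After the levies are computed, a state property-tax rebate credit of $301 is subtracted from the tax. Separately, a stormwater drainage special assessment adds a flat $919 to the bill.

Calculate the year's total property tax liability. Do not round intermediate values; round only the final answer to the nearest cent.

Assessed value = $1,529,400 × 0.501 = $766,229.4
Water District: $766,229.4 × 0.00336 = $2,574.530784
Ashby County: $766,229.4 × 0.0106 = $8,122.03164
Ashby Township: $766,229.4 × 0.00485 = $3,716.21259
Dunlea ISD: $766,229.4 × 0.0256 = $19,615.47264
Levies subtotal = $34,028.247654
After credit = $34,028.247654 − $301 = $33,727.247654
Total = $33,727.247654 + $919 = $34,646.247654

$34,646.25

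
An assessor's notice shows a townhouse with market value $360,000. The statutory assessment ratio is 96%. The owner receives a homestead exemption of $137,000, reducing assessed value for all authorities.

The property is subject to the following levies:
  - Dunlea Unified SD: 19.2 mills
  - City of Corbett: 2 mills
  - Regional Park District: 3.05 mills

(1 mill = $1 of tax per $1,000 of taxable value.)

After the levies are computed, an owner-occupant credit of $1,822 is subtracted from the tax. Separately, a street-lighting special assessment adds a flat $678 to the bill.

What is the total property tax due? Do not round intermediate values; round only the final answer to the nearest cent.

$3,914.55

Assessed value = $360,000 × 0.96 = $345,600
Taxable value = $345,600 − $137,000 = $208,600
Dunlea Unified SD: $208,600 × 0.0192 = $4,005.12
City of Corbett: $208,600 × 0.002 = $417.2
Regional Park District: $208,600 × 0.00305 = $636.23
Levies subtotal = $5,058.55
After credit = $5,058.55 − $1,822 = $3,236.55
Total = $3,236.55 + $678 = $3,914.55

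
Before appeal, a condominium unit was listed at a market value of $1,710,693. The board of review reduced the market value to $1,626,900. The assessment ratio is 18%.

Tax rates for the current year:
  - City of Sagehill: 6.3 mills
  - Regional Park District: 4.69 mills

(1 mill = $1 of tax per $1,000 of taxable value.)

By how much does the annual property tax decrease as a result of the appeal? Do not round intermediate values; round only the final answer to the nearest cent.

$165.76

Old assessed value = $1,710,693 × 0.18 = $307,924.74
New assessed value = $1,626,900 × 0.18 = $292,842
Combined rate = 0.0063 + 0.00469 = 0.01099
Old tax = $307,924.74 × 0.01099 = $3,384.0928926
New tax = $292,842 × 0.01099 = $3,218.33358
Reduction = $3,384.0928926 − $3,218.33358 = $165.7593126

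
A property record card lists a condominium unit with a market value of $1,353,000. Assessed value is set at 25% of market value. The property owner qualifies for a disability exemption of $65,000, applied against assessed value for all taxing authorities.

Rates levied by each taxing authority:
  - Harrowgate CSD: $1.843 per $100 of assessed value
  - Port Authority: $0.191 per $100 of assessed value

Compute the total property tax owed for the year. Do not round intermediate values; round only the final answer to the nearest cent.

$5,557.91

Assessed value = $1,353,000 × 0.25 = $338,250
Taxable value = $338,250 − $65,000 = $273,250
Harrowgate CSD: $273,250 × 0.01843 = $5,035.9975
Port Authority: $273,250 × 0.00191 = $521.9075
Total = $5,035.9975 + $521.9075 = $5,557.905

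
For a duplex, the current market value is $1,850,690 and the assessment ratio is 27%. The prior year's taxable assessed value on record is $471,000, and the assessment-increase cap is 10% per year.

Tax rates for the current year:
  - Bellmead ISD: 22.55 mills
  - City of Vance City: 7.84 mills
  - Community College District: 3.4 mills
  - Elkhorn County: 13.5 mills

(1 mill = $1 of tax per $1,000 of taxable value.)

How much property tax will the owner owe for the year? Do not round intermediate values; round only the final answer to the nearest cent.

Uncapped assessed value = $1,850,690 × 0.27 = $499,686.3
Cap limit = $471,000 × 1.1 = $518,100
Taxable assessed value = min($499,686.3, $518,100) = $499,686.3 (cap does not bind)
Bellmead ISD: $499,686.3 × 0.02255 = $11,267.926065
City of Vance City: $499,686.3 × 0.00784 = $3,917.540592
Community College District: $499,686.3 × 0.0034 = $1,698.93342
Elkhorn County: $499,686.3 × 0.0135 = $6,745.76505
Total = $23,630.165127

$23,630.17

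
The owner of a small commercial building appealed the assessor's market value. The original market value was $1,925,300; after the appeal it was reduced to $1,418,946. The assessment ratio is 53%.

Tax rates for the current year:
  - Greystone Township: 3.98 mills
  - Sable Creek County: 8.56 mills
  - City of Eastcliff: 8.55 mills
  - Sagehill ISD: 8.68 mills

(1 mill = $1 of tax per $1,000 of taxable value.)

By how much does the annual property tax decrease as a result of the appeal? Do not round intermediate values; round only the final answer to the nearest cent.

$7,989.30

Old assessed value = $1,925,300 × 0.53 = $1,020,409
New assessed value = $1,418,946 × 0.53 = $752,041.38
Combined rate = 0.00398 + 0.00856 + 0.00855 + 0.00868 = 0.02977
Old tax = $1,020,409 × 0.02977 = $30,377.57593
New tax = $752,041.38 × 0.02977 = $22,388.2718826
Reduction = $30,377.57593 − $22,388.2718826 = $7,989.3040474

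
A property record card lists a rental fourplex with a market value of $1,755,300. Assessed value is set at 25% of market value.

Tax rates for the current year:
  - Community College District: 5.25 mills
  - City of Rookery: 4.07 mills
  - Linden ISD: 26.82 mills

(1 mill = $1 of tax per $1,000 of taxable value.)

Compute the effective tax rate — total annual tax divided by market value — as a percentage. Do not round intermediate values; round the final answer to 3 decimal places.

Assessed value = $1,755,300 × 0.25 = $438,825
Community College District: $438,825 × 0.00525 = $2,303.83125
City of Rookery: $438,825 × 0.00407 = $1,786.01775
Linden ISD: $438,825 × 0.02682 = $11,769.2865
Total tax = $15,859.1355
Effective rate = $15,859.1355 ÷ $1,755,300 = 0.904% of market value

0.904%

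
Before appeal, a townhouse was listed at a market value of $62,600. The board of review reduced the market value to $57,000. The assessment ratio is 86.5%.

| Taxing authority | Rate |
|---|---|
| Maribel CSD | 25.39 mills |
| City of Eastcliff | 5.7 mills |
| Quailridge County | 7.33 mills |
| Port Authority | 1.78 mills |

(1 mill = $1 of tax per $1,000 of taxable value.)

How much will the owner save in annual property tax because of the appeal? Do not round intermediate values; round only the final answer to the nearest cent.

Old assessed value = $62,600 × 0.865 = $54,149
New assessed value = $57,000 × 0.865 = $49,305
Combined rate = 0.02539 + 0.0057 + 0.00733 + 0.00178 = 0.0402
Old tax = $54,149 × 0.0402 = $2,176.7898
New tax = $49,305 × 0.0402 = $1,982.061
Reduction = $2,176.7898 − $1,982.061 = $194.7288

$194.73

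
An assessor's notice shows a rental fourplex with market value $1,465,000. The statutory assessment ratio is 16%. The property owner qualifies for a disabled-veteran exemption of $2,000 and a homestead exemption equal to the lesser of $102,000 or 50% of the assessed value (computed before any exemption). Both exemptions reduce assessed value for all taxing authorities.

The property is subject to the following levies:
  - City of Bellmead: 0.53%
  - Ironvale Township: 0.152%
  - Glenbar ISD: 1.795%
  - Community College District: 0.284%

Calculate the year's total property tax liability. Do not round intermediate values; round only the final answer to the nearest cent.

Assessed value = $1,465,000 × 0.16 = $234,400
Homestead exemption = min($102,000, 50% × $234,400) = min($102,000, $117,200) = $102,000 (dollar cap binds)
Taxable value = $234,400 − $2,000 − $102,000 = $130,400
City of Bellmead: $130,400 × 0.0053 = $691.12
Ironvale Township: $130,400 × 0.00152 = $198.208
Glenbar ISD: $130,400 × 0.01795 = $2,340.68
Community College District: $130,400 × 0.00284 = $370.336
Total = $3,600.344

$3,600.34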